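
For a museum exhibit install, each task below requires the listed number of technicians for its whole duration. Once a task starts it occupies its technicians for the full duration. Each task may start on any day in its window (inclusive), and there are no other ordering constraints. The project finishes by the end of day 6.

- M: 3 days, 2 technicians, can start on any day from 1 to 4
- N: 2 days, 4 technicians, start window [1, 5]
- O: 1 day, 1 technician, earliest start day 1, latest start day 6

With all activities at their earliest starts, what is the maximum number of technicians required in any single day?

Early-start schedule: M@1, N@1, O@1.
Load per day: day 1: 7, day 2: 6, day 3: 2, day 4: 0, day 5: 0, day 6: 0.
Peak is 7.

7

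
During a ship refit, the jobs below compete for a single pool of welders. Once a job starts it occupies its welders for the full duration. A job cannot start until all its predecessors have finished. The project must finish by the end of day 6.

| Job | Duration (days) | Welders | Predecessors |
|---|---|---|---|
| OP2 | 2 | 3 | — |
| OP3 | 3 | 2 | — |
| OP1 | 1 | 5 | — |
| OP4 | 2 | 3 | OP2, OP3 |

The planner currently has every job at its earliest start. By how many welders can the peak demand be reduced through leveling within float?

5

Early-start peak: d1:10  d2:5  d3:2  d4:3  d5:3  d6:0 ⇒ 10.
Leveled (OP2@1, OP3@1, OP1@4, OP4@5): d1:5  d2:5  d3:2  d4:5  d5:3  d6:3 ⇒ 5.
Reduction 10 − 5 = 5.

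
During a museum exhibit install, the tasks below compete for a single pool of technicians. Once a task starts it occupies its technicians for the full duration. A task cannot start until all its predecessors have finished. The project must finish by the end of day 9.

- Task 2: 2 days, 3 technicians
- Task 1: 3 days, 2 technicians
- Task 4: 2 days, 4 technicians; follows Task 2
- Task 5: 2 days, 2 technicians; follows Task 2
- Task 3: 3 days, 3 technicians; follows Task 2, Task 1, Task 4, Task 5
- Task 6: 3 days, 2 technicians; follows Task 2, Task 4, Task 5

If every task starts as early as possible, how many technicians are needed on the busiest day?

8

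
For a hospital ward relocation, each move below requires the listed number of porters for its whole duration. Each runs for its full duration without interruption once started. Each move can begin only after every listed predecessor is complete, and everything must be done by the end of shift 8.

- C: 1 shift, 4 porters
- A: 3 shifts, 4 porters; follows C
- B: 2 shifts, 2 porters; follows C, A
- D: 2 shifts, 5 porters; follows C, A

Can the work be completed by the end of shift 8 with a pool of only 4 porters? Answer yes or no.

The minimum achievable peak is 5; 4 < 5, so no feasible schedule stays within the cap.

no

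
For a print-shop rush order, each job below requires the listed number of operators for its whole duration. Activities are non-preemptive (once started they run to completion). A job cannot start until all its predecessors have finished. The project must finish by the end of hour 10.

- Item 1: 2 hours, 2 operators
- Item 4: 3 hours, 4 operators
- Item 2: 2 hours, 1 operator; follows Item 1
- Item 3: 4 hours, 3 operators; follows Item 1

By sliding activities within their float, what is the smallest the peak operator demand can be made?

Early-start (Item 1@1, Item 4@1, Item 2@3, Item 3@3) gives peak 8: h1:6  h2:6  h3:8  h4:4  h5:3  h6:3  h7:0  h8:0  h9:0  h10:0.
Shift Item 4→3, Item 2→6, Item 3→6.
Schedule Item 1@1, Item 4@3, Item 2@6, Item 3@6: h1:2  h2:2  h3:4  h4:4  h5:4  h6:4  h7:4  h8:3  h9:3  h10:0 — peak 4.

4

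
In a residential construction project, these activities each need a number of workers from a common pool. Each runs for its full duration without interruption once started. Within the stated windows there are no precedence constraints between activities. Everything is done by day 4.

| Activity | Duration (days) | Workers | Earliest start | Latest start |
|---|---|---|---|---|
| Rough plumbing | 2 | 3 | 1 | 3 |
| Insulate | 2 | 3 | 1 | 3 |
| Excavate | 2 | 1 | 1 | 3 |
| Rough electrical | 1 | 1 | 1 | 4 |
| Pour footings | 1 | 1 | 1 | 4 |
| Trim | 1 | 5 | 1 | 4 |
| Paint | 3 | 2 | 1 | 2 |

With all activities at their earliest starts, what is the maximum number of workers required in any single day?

Early-start schedule: Rough plumbing@1, Insulate@1, Excavate@1, Rough electrical@1, Pour footings@1, Trim@1, Paint@1.
Load per day: day 1: 16, day 2: 9, day 3: 2, day 4: 0.
Peak is 16.

16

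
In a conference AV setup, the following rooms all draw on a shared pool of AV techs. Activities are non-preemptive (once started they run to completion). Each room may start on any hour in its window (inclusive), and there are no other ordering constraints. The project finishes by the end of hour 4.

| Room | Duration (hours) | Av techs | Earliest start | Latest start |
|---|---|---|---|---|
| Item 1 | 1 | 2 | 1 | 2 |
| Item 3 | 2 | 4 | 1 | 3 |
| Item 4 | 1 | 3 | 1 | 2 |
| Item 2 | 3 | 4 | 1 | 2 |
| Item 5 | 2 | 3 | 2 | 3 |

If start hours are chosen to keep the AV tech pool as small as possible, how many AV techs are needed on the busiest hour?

9

Early-start (Item 1@1, Item 3@1, Item 4@1, Item 2@1, Item 5@2) gives peak 13: h1:13  h2:11  h3:7  h4:0.
Shift Item 2→2, Item 5→3.
Schedule Item 1@1, Item 3@1, Item 4@1, Item 2@2, Item 5@3: h1:9  h2:8  h3:7  h4:7 — peak 9.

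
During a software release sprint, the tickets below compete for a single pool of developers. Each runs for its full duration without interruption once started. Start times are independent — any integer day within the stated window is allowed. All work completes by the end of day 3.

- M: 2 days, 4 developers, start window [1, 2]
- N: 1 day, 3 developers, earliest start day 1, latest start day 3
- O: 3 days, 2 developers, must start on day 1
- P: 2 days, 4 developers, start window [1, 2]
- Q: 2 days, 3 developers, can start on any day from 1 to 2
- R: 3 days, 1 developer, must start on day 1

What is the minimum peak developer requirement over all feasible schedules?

14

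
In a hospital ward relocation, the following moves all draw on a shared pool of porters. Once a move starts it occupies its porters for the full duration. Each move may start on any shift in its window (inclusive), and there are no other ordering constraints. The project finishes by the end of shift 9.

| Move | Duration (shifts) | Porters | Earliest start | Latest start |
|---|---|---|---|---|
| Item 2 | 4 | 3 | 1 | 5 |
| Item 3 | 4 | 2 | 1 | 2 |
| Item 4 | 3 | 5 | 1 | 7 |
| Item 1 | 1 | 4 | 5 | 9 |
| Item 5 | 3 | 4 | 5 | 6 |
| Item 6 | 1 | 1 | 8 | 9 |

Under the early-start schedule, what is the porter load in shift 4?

At early start, shift 4 has: Item 2, Item 3.
Demand: 3 + 2 = 5.

5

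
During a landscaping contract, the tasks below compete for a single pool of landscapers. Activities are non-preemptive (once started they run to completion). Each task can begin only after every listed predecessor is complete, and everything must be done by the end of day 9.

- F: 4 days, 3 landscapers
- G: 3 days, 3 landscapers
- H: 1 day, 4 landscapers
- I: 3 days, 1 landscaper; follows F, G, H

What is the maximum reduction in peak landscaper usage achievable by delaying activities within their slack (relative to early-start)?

4

Early-start peak: d1:10  d2:6  d3:6  d4:3  d5:1  d6:1  d7:1  d8:0  d9:0 ⇒ 10.
Leveled (F@1, G@1, H@5, I@6): d1:6  d2:6  d3:6  d4:3  d5:4  d6:1  d7:1  d8:1  d9:0 ⇒ 6.
Reduction 10 − 6 = 4.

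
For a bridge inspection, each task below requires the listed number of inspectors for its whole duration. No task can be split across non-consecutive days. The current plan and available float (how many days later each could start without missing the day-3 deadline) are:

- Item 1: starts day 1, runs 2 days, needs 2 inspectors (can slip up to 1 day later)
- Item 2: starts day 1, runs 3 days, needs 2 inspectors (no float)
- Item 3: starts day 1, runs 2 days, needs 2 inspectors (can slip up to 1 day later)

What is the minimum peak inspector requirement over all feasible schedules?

6

Schedule Item 1@1, Item 2@1, Item 3@1: d1:6  d2:6  d3:2 — peak 6.
No arrangement of the 4 feasible schedules does better.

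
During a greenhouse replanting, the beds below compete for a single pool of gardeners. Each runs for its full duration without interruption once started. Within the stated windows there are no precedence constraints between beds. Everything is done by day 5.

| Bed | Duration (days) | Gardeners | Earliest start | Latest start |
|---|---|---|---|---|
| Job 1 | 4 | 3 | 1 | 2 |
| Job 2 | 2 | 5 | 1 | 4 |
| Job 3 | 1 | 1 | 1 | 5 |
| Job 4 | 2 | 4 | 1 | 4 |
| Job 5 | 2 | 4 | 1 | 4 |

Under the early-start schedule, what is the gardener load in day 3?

At early start, day 3 has: Job 1.
Demand: 3 = 3.

3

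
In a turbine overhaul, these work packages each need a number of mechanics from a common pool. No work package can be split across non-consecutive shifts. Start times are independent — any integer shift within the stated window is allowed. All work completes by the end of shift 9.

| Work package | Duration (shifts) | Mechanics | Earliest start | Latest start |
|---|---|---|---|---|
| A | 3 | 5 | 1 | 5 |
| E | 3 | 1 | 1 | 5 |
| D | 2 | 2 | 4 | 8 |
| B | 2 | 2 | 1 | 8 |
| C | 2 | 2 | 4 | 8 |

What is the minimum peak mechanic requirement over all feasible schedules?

5

Early-start (A@1, E@1, D@4, B@1, C@4) gives peak 8: s1:8  s2:8  s3:6  s4:4  s5:4  s6:0  s7:0  s8:0  s9:0.
Shift E→4, B→4, C→6.
Schedule A@1, E@4, D@4, B@4, C@6: s1:5  s2:5  s3:5  s4:5  s5:5  s6:3  s7:2  s8:0  s9:0 — peak 5.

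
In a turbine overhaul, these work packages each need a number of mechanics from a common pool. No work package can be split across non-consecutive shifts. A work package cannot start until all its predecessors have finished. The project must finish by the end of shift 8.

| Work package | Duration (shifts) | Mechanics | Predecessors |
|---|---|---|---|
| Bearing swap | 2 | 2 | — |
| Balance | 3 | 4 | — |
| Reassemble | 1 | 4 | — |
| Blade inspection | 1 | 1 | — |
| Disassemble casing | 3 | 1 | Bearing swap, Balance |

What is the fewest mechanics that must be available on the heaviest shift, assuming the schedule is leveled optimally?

5

Early-start (Bearing swap@1, Balance@1, Reassemble@1, Blade inspection@1, Disassemble casing@4) gives peak 11: s1:11  s2:6  s3:4  s4:1  s5:1  s6:1  s7:0  s8:0.
Shift Balance→3, Reassemble→6, Disassemble casing→6.
Schedule Bearing swap@1, Balance@3, Reassemble@6, Blade inspection@1, Disassemble casing@6: s1:3  s2:2  s3:4  s4:4  s5:4  s6:5  s7:1  s8:1 — peak 5.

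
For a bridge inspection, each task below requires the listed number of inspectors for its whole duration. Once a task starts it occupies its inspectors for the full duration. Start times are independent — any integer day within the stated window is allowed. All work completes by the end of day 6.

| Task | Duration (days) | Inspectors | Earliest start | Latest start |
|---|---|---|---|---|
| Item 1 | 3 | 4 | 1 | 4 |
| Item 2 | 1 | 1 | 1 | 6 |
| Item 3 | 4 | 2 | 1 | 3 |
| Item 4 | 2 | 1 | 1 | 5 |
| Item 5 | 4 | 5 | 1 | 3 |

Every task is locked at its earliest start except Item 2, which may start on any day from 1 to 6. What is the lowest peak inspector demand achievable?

Item 2@1: d1:13  d2:12  d3:11  d4:7  d5:0  d6:0 → peak 13
Item 2@2: d1:12  d2:13  d3:11  d4:7  d5:0  d6:0 → peak 13
Item 2@3: d1:12  d2:12  d3:12  d4:7  d5:0  d6:0 → peak 12
Item 2@4: d1:12  d2:12  d3:11  d4:8  d5:0  d6:0 → peak 12
Item 2@5: d1:12  d2:12  d3:11  d4:7  d5:1  d6:0 → peak 12
Item 2@6: d1:12  d2:12  d3:11  d4:7  d5:0  d6:1 → peak 12
Best is Item 2@3, peak 12.

12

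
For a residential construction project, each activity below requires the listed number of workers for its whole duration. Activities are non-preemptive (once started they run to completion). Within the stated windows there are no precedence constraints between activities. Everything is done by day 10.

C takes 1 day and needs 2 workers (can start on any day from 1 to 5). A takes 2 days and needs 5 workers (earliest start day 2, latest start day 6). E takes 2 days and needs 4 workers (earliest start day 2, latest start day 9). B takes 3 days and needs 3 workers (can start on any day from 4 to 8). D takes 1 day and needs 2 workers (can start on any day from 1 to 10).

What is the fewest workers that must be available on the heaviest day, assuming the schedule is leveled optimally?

5

Early-start (C@1, A@2, E@2, B@4, D@1) gives peak 9: d1:4  d2:9  d3:9  d4:3  d5:3  d6:3  d7:0  d8:0  d9:0  d10:0.
Shift E→4, B→6.
Schedule C@1, A@2, E@4, B@6, D@1: d1:4  d2:5  d3:5  d4:4  d5:4  d6:3  d7:3  d8:3  d9:0  d10:0 — peak 5.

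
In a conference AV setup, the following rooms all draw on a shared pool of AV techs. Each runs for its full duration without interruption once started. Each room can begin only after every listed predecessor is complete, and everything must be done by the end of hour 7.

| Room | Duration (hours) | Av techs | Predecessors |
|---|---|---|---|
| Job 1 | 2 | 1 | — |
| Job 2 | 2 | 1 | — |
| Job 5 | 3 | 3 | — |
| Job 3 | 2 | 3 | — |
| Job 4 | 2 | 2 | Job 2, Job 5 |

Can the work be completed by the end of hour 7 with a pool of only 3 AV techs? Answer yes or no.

no

Total AV tech-hours = 23; over 7 hours the average is 23/7 > 3, so some hour must exceed 3.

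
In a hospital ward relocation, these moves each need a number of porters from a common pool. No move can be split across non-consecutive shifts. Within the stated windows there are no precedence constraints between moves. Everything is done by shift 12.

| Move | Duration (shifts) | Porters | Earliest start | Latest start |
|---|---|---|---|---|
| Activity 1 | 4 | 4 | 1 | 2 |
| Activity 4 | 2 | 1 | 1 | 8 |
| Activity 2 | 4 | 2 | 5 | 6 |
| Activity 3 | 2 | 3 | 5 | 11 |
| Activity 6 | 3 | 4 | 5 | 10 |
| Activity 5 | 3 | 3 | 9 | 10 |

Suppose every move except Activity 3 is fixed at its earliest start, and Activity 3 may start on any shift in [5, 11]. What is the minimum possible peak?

6

Activity 3@5: s1:5  s2:5  s3:4  s4:4  s5:9  s6:9  s7:6  s8:2  s9:3  s10:3  s11:3  s12:0 → peak 9
Activity 3@6: s1:5  s2:5  s3:4  s4:4  s5:6  s6:9  s7:9  s8:2  s9:3  s10:3  s11:3  s12:0 → peak 9
Activity 3@7: s1:5  s2:5  s3:4  s4:4  s5:6  s6:6  s7:9  s8:5  s9:3  s10:3  s11:3  s12:0 → peak 9
Activity 3@8: s1:5  s2:5  s3:4  s4:4  s5:6  s6:6  s7:6  s8:5  s9:6  s10:3  s11:3  s12:0 → peak 6
Activity 3@9: s1:5  s2:5  s3:4  s4:4  s5:6  s6:6  s7:6  s8:2  s9:6  s10:6  s11:3  s12:0 → peak 6
Activity 3@10: s1:5  s2:5  s3:4  s4:4  s5:6  s6:6  s7:6  s8:2  s9:3  s10:6  s11:6  s12:0 → peak 6
Activity 3@11: s1:5  s2:5  s3:4  s4:4  s5:6  s6:6  s7:6  s8:2  s9:3  s10:3  s11:6  s12:3 → peak 6
Best is Activity 3@8, peak 6.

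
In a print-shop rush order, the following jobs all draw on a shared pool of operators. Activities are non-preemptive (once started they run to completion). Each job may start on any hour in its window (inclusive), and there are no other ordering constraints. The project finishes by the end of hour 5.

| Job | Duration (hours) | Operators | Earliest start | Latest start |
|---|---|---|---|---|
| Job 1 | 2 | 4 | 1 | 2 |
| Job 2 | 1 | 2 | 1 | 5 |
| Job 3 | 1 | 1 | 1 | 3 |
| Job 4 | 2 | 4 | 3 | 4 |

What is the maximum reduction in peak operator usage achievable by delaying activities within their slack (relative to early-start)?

3

Early-start peak: h1:7  h2:4  h3:4  h4:4  h5:0 ⇒ 7.
Leveled (Job 1@1, Job 2@3, Job 3@3, Job 4@4): h1:4  h2:4  h3:3  h4:4  h5:4 ⇒ 4.
Reduction 7 − 4 = 3.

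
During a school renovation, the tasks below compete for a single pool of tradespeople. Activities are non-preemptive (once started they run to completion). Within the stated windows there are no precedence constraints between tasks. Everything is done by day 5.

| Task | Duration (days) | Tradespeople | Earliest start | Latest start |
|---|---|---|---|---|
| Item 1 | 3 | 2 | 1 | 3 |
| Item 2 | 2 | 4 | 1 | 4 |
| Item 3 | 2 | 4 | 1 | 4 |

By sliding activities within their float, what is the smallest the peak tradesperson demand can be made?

Early-start (Item 1@1, Item 2@1, Item 3@1) gives peak 10: d1:10  d2:10  d3:2  d4:0  d5:0.
Shift Item 3→3.
Schedule Item 1@1, Item 2@1, Item 3@3: d1:6  d2:6  d3:6  d4:4  d5:0 — peak 6.

6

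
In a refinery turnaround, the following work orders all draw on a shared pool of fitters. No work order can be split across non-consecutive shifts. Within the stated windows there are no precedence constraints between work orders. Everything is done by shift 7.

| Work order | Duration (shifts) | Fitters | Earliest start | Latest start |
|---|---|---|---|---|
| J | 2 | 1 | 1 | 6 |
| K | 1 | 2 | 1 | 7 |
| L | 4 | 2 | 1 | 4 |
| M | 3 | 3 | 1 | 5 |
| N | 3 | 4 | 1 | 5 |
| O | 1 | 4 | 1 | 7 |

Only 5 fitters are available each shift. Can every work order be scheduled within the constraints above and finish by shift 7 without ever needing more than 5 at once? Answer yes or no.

Total fitter-shifts = 37; over 7 shifts the average is 37/7 > 5, so some shift must exceed 5.

no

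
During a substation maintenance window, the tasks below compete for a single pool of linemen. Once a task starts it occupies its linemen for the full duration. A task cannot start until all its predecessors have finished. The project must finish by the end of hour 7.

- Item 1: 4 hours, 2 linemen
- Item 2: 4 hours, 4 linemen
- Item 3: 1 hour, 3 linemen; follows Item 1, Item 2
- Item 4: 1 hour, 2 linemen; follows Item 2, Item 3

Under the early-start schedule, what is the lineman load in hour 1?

6

At early start, hour 1 has: Item 1, Item 2.
Demand: 2 + 4 = 6.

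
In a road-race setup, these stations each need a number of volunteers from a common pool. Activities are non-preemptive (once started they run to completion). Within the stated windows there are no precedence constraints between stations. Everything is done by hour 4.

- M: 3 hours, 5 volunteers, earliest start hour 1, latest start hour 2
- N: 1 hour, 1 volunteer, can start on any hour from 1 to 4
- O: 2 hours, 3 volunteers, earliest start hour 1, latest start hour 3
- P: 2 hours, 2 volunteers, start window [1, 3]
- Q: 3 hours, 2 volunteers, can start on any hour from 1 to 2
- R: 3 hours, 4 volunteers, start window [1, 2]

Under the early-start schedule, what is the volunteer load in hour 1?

17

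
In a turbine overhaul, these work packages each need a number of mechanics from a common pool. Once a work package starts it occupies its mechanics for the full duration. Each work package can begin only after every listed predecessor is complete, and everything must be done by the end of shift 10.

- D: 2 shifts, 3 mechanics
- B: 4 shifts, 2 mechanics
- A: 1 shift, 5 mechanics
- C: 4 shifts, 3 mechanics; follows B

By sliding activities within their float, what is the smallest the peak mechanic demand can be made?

Early-start (D@1, B@1, A@1, C@5) gives peak 10: s1:10  s2:5  s3:2  s4:2  s5:3  s6:3  s7:3  s8:3  s9:0  s10:0.
Shift A→5, C→6.
Schedule D@1, B@1, A@5, C@6: s1:5  s2:5  s3:2  s4:2  s5:5  s6:3  s7:3  s8:3  s9:3  s10:0 — peak 5.

5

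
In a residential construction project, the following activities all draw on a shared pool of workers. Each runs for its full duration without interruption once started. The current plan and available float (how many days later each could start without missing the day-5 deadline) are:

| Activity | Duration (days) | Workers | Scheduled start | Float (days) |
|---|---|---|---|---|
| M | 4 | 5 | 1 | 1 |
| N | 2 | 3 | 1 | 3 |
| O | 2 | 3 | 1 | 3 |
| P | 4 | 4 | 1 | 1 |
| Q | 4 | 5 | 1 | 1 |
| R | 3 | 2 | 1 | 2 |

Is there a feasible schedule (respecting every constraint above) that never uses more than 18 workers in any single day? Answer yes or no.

no

The minimum achievable peak is 19; 18 < 19, so no feasible schedule stays within the cap.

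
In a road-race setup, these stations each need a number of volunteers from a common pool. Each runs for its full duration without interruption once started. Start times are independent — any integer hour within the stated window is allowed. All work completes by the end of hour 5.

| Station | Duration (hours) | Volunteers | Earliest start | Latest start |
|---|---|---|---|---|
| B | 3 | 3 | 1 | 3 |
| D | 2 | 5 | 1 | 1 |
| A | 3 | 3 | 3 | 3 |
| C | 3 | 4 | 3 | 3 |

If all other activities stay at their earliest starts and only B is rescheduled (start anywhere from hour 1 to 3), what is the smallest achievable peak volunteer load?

10

B@1: h1:8  h2:8  h3:10  h4:7  h5:7 → peak 10
B@2: h1:5  h2:8  h3:10  h4:10  h5:7 → peak 10
B@3: h1:5  h2:5  h3:10  h4:10  h5:10 → peak 10
Best is B@1, peak 10.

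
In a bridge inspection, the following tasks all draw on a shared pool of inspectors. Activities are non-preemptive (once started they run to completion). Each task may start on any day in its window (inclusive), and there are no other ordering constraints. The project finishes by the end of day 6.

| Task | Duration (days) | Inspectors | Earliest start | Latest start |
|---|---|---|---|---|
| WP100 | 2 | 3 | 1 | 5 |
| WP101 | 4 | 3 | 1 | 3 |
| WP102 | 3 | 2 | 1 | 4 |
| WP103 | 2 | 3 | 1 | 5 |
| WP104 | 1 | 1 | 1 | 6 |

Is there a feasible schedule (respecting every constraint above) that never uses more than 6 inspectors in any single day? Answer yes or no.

yes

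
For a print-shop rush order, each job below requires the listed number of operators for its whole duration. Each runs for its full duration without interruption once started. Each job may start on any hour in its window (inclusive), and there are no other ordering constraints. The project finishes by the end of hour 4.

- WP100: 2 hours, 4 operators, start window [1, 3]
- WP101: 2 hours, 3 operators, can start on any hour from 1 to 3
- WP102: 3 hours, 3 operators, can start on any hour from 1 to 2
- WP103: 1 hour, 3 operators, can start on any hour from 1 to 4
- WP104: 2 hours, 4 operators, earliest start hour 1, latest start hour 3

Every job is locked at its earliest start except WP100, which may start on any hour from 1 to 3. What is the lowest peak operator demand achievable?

WP100@1: h1:17  h2:14  h3:3  h4:0 → peak 17
WP100@2: h1:13  h2:14  h3:7  h4:0 → peak 14
WP100@3: h1:13  h2:10  h3:7  h4:4 → peak 13
Best is WP100@3, peak 13.

13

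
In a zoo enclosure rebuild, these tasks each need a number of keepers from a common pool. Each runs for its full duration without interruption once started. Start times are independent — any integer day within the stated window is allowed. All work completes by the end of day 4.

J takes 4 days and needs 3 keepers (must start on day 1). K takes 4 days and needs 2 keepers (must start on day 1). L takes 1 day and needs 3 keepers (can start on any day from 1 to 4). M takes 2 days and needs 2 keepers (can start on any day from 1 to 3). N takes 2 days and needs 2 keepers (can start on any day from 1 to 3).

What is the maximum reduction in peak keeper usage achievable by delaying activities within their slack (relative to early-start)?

Early-start peak: d1:12  d2:9  d3:5  d4:5 ⇒ 12.
Leveled (J@1, K@1, L@1, M@2, N@2): d1:8  d2:9  d3:9  d4:5 ⇒ 9.
Reduction 12 − 9 = 3.

3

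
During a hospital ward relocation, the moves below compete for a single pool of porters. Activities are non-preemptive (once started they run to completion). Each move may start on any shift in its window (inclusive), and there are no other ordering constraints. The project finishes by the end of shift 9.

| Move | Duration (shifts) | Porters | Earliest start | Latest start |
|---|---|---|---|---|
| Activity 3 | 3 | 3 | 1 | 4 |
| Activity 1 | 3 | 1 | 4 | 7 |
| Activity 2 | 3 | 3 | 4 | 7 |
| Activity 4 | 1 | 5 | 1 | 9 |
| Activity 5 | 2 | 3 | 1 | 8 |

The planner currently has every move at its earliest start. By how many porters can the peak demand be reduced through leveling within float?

6

Early-start peak: s1:11  s2:6  s3:3  s4:4  s5:4  s6:4  s7:0  s8:0  s9:0 ⇒ 11.
Leveled (Activity 3@1, Activity 1@4, Activity 2@4, Activity 4@7, Activity 5@8): s1:3  s2:3  s3:3  s4:4  s5:4  s6:4  s7:5  s8:3  s9:3 ⇒ 5.
Reduction 11 − 5 = 6.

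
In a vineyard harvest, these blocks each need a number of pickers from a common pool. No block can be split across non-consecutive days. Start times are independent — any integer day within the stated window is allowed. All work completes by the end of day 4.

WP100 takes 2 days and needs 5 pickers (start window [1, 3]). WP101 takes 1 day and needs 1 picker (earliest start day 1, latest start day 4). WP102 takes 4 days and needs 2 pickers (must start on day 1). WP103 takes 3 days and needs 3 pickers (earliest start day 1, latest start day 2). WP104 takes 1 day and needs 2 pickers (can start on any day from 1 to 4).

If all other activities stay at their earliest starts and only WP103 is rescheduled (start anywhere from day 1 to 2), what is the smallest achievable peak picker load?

WP103@1: d1:13  d2:10  d3:5  d4:2 → peak 13
WP103@2: d1:10  d2:10  d3:5  d4:5 → peak 10
Best is WP103@2, peak 10.

10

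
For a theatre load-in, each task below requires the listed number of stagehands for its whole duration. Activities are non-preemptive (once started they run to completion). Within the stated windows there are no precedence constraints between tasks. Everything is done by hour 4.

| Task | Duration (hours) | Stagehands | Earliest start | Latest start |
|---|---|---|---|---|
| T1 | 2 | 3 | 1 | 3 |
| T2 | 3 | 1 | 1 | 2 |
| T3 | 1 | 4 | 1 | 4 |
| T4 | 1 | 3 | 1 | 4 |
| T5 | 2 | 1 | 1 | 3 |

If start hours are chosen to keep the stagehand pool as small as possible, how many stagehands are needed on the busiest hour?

5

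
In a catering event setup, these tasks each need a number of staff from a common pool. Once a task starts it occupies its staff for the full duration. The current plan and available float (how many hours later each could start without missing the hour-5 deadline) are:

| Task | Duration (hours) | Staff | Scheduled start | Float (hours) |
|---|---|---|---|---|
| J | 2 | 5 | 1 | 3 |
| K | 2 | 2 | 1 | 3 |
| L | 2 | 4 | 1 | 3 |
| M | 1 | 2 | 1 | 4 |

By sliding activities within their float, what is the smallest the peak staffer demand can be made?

6

Early-start (J@1, K@1, L@1, M@1) gives peak 13: h1:13  h2:11  h3:0  h4:0  h5:0.
Shift K→3, L→3, M→5.
Schedule J@1, K@3, L@3, M@5: h1:5  h2:5  h3:6  h4:6  h5:2 — peak 6.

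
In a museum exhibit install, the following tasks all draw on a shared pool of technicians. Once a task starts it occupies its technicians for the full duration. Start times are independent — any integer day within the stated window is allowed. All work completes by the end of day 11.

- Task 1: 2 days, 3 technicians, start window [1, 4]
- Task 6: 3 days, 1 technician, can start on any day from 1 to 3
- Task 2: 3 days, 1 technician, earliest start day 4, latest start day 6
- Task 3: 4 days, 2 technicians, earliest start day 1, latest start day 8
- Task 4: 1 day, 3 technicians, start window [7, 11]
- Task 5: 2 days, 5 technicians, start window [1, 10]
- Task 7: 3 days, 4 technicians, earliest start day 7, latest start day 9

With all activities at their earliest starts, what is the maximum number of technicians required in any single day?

Early-start schedule: Task 1@1, Task 6@1, Task 2@4, Task 3@1, Task 4@7, Task 5@1, Task 7@7.
Load per day: day 1: 11, day 2: 11, day 3: 3, day 4: 3, day 5: 1, day 6: 1, day 7: 7, day 8: 4, day 9: 4, day 10: 0, day 11: 0.
Peak is 11.

11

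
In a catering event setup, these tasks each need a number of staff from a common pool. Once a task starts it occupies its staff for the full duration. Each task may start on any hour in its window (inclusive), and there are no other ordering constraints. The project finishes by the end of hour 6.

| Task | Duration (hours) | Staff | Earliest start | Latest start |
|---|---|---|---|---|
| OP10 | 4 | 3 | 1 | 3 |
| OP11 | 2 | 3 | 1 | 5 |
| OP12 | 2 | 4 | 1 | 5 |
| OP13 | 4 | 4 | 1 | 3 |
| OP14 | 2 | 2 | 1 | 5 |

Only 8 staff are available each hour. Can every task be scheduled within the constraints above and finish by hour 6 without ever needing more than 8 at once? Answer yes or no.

Schedule OP10@1, OP11@1, OP12@5, OP13@3, OP14@1: h1:8  h2:8  h3:7  h4:7  h5:8  h6:8 — peak 8 ≤ 8.

yes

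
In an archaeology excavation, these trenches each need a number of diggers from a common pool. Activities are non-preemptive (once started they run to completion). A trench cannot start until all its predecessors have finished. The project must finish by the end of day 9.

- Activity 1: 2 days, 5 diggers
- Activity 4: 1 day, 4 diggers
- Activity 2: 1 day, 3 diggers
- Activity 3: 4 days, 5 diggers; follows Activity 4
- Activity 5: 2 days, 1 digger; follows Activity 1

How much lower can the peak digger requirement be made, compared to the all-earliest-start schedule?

Early-start peak: d1:12  d2:10  d3:6  d4:6  d5:5  d6:0  d7:0  d8:0  d9:0 ⇒ 12.
Leveled (Activity 1@1, Activity 4@3, Activity 2@4, Activity 3@5, Activity 5@3): d1:5  d2:5  d3:5  d4:4  d5:5  d6:5  d7:5  d8:5  d9:0 ⇒ 5.
Reduction 12 − 5 = 7.

7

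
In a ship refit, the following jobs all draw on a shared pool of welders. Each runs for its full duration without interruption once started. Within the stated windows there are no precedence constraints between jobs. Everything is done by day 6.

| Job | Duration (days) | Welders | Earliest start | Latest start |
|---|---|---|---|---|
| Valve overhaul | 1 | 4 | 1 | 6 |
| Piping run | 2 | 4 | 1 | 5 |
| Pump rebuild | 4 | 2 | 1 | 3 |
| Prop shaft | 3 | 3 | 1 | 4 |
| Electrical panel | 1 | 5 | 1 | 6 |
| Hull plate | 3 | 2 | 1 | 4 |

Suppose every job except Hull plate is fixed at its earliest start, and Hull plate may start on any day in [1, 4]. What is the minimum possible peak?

Hull plate@1: d1:20  d2:11  d3:7  d4:2  d5:0  d6:0 → peak 20
Hull plate@2: d1:18  d2:11  d3:7  d4:4  d5:0  d6:0 → peak 18
Hull plate@3: d1:18  d2:9  d3:7  d4:4  d5:2  d6:0 → peak 18
Hull plate@4: d1:18  d2:9  d3:5  d4:4  d5:2  d6:2 → peak 18
Best is Hull plate@2, peak 18.

18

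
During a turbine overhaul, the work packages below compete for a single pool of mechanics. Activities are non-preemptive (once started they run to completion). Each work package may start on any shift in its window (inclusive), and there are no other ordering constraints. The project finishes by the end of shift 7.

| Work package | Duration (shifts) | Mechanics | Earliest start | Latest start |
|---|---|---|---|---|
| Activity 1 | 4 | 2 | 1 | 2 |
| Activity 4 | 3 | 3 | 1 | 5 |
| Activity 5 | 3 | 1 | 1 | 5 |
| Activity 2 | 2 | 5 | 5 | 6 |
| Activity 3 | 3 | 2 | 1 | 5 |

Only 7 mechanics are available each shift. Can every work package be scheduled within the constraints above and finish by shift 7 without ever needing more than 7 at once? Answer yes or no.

yes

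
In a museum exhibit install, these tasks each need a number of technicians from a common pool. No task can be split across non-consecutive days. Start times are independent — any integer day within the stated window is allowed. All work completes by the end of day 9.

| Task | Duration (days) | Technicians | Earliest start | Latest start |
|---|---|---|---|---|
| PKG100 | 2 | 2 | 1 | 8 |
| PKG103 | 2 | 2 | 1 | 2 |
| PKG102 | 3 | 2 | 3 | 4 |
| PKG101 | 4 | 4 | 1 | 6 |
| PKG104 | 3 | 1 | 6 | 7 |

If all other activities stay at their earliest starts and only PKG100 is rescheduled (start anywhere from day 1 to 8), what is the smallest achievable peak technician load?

6

PKG100@1: d1:8  d2:8  d3:6  d4:6  d5:2  d6:1  d7:1  d8:1  d9:0 → peak 8
PKG100@2: d1:6  d2:8  d3:8  d4:6  d5:2  d6:1  d7:1  d8:1  d9:0 → peak 8
PKG100@3: d1:6  d2:6  d3:8  d4:8  d5:2  d6:1  d7:1  d8:1  d9:0 → peak 8
PKG100@4: d1:6  d2:6  d3:6  d4:8  d5:4  d6:1  d7:1  d8:1  d9:0 → peak 8
PKG100@5: d1:6  d2:6  d3:6  d4:6  d5:4  d6:3  d7:1  d8:1  d9:0 → peak 6
PKG100@6: d1:6  d2:6  d3:6  d4:6  d5:2  d6:3  d7:3  d8:1  d9:0 → peak 6
PKG100@7: d1:6  d2:6  d3:6  d4:6  d5:2  d6:1  d7:3  d8:3  d9:0 → peak 6
PKG100@8: d1:6  d2:6  d3:6  d4:6  d5:2  d6:1  d7:1  d8:3  d9:2 → peak 6
Best is PKG100@5, peak 6.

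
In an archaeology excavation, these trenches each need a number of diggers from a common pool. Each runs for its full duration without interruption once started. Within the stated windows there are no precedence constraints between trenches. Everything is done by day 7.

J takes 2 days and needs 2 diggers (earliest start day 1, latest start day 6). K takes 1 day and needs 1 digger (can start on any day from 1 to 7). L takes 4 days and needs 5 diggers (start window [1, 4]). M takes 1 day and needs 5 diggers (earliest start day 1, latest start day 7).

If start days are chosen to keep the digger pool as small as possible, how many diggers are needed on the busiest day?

5

Early-start (J@1, K@1, L@1, M@1) gives peak 13: d1:13  d2:7  d3:5  d4:5  d5:0  d6:0  d7:0.
Shift L→3, M→7.
Schedule J@1, K@1, L@3, M@7: d1:3  d2:2  d3:5  d4:5  d5:5  d6:5  d7:5 — peak 5.
Total digger-days = 30 over 7 days ⇒ peak ≥ ⌈30/7⌉ = 5, so 5 is optimal.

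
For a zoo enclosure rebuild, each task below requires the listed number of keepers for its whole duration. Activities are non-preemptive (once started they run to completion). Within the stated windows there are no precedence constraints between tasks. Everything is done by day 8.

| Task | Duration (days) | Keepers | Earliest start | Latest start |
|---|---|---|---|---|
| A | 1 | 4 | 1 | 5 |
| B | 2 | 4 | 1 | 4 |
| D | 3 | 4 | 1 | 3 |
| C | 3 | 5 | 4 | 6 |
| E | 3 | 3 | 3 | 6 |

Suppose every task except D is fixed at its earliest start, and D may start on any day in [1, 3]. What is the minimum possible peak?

D@1: d1:12  d2:8  d3:7  d4:8  d5:8  d6:5  d7:0  d8:0 → peak 12
D@2: d1:8  d2:8  d3:7  d4:12  d5:8  d6:5  d7:0  d8:0 → peak 12
D@3: d1:8  d2:4  d3:7  d4:12  d5:12  d6:5  d7:0  d8:0 → peak 12
Best is D@1, peak 12.

12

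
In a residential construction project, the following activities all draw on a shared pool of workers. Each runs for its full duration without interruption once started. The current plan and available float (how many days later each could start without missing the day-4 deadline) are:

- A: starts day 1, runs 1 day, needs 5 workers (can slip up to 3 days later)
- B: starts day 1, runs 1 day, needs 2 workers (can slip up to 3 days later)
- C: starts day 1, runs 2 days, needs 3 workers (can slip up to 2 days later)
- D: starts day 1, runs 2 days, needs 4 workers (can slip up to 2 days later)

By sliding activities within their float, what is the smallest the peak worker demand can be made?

Early-start (A@1, B@1, C@1, D@1) gives peak 14: d1:14  d2:7  d3:0  d4:0.
Shift C→2, D→2.
Schedule A@1, B@1, C@2, D@2: d1:7  d2:7  d3:7  d4:0 — peak 7.

7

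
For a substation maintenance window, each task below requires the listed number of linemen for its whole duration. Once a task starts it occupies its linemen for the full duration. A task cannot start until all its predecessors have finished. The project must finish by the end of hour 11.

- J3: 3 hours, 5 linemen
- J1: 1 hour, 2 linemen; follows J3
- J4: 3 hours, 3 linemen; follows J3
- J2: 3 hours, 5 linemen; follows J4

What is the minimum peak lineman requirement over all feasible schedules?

5

Schedule J3@1, J1@4, J4@4, J2@7: h1:5  h2:5  h3:5  h4:5  h5:3  h6:3  h7:5  h8:5  h9:5  h10:0  h11:0 — peak 5.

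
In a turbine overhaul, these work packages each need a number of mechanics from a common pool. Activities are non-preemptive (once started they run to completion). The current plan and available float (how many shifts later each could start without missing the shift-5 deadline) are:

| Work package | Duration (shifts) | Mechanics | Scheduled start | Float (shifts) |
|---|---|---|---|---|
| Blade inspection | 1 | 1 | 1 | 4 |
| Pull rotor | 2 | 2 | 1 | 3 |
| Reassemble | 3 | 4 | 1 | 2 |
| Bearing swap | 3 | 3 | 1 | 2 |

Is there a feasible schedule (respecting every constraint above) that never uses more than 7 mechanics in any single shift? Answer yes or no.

Schedule Blade inspection@1, Pull rotor@1, Reassemble@1, Bearing swap@3: s1:7  s2:6  s3:7  s4:3  s5:3 — peak 7 ≤ 7.

yes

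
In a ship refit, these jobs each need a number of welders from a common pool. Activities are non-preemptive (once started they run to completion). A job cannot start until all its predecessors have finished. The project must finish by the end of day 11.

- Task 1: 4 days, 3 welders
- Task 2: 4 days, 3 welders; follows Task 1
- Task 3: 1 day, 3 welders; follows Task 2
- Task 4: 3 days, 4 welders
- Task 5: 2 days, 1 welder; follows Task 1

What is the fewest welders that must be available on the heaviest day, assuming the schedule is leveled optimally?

7

Schedule Task 1@1, Task 2@5, Task 3@9, Task 4@1, Task 5@5: d1:7  d2:7  d3:7  d4:3  d5:4  d6:4  d7:3  d8:3  d9:3  d10:0  d11:0 — peak 7.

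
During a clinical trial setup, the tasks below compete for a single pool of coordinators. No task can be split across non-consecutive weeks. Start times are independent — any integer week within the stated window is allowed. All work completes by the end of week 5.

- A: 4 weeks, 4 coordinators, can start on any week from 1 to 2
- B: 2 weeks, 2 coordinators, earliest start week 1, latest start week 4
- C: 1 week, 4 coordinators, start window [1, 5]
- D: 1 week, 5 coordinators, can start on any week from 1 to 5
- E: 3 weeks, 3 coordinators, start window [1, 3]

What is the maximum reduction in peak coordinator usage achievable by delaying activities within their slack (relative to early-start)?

9

Early-start peak: w1:18  w2:9  w3:7  w4:4  w5:0 ⇒ 18.
Leveled (A@1, B@1, C@4, D@5, E@1): w1:9  w2:9  w3:7  w4:8  w5:5 ⇒ 9.
Reduction 18 − 9 = 9.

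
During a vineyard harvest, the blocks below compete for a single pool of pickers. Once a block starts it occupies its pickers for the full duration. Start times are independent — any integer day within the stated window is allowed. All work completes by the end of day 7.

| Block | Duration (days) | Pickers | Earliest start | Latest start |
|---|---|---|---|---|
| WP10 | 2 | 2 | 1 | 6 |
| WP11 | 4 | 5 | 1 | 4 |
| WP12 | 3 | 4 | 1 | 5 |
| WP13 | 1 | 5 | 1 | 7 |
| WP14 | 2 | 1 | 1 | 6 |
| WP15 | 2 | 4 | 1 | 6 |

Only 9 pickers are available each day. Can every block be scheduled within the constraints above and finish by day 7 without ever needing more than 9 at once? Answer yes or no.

Schedule WP10@1, WP11@1, WP12@3, WP13@5, WP14@1, WP15@6: d1:8  d2:8  d3:9  d4:9  d5:9  d6:4  d7:4 — peak 9 ≤ 9.

yes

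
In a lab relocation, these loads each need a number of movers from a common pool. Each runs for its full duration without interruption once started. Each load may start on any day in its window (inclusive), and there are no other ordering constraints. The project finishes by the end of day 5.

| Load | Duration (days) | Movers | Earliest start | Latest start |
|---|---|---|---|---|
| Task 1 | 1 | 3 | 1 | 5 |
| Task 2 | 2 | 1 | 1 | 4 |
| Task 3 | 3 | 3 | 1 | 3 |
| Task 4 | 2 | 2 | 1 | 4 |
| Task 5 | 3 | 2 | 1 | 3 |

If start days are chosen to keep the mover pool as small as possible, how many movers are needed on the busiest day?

Early-start (Task 1@1, Task 2@1, Task 3@1, Task 4@1, Task 5@1) gives peak 11: d1:11  d2:8  d3:5  d4:0  d5:0.
Shift Task 3→2, Task 5→3.
Schedule Task 1@1, Task 2@1, Task 3@2, Task 4@1, Task 5@3: d1:6  d2:6  d3:5  d4:5  d5:2 — peak 6.

6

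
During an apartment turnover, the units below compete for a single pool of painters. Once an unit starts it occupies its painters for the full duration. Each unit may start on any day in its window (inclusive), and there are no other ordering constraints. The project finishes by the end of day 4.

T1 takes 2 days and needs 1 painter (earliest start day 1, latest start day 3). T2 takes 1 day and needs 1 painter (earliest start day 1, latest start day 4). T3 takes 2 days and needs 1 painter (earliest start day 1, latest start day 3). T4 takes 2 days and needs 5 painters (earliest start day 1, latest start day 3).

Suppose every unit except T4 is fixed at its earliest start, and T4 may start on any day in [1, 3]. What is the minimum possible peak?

5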